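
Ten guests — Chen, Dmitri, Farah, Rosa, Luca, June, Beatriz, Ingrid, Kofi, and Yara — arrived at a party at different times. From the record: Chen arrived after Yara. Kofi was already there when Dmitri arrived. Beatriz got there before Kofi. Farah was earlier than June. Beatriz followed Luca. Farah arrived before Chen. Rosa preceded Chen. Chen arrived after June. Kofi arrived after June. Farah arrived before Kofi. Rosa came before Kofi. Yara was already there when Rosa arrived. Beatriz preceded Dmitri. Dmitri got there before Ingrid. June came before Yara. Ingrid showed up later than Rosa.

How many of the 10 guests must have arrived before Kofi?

Directly stated before Kofi: Beatriz, Farah, June, and Rosa.
Luca reaches Kofi via Luca → Beatriz → Kofi.
Yara reaches Kofi via Yara → Rosa → Kofi.
That's Beatriz, Farah, June, Luca, Rosa, and Yara — 6 in all.

6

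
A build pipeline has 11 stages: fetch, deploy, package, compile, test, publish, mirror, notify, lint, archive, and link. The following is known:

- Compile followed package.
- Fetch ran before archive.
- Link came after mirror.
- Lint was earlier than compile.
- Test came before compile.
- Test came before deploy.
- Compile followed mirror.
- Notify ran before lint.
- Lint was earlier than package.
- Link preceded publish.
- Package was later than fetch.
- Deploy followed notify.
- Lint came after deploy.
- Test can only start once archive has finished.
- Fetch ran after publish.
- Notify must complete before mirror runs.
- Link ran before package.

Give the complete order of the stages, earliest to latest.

The constraints fix every adjacent pair, so only one ordering works:
notify → mirror → link → publish → fetch → archive → test → deploy → lint → package → compile.

notify, mirror, link, publish, fetch, archive, test, deploy, lint, package, compile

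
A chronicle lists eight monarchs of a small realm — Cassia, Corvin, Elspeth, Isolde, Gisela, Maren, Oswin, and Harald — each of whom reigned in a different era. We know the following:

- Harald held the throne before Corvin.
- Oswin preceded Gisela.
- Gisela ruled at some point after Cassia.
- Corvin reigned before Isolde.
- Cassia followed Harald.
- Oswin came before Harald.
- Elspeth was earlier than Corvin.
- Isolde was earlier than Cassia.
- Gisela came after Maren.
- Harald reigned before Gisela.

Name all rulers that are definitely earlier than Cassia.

Corvin, Elspeth, Harald, Isolde, Oswin

Directly stated before Cassia: Harald and Isolde.
Corvin reaches Cassia via Corvin → Isolde → Cassia.
Elspeth reaches Cassia via Elspeth → Corvin → Isolde → Cassia.
Oswin reaches Cassia via Oswin → Harald → Cassia.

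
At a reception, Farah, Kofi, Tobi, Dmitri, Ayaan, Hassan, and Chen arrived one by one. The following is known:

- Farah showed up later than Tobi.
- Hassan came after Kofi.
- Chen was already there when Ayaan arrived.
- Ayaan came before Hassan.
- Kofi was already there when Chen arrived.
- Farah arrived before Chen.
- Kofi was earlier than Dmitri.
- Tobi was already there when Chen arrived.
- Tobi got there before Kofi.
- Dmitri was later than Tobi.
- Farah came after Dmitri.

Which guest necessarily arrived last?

Hassan

Every other guest has a chain of constraints placing them before Hassan, so Hassan is last.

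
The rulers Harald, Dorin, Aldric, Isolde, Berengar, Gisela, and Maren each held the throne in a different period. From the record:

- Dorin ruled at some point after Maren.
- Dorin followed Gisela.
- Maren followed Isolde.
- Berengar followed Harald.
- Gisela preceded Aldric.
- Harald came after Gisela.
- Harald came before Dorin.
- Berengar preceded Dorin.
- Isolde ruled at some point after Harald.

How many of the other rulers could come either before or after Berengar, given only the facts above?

3

Forced before Berengar: Gisela and Harald; forced after Berengar: Dorin.
That leaves Aldric, Isolde, and Maren with no forced order relative to Berengar — 3.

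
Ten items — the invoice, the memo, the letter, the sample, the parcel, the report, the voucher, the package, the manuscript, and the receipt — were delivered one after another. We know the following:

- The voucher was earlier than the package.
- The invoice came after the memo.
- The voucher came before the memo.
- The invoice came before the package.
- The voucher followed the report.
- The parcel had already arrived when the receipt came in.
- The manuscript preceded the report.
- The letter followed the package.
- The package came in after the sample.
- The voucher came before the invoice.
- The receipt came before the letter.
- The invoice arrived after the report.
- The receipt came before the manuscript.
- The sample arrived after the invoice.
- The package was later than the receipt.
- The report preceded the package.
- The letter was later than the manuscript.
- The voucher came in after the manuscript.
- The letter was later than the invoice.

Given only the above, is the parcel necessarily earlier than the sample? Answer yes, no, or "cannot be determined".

Chain the constraints: the parcel → the receipt → the manuscript → the report → the invoice → the sample. Each link is directly stated, so the parcel comes before the sample.

yes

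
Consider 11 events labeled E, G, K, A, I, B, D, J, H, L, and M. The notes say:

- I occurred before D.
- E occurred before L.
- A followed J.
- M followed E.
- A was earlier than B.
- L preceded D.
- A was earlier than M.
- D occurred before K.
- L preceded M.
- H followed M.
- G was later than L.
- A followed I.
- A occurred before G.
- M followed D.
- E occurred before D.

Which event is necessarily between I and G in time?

A

Tracing the constraints gives I → A → G, so A sits after I and before G.
No other event is forced both after I and before G.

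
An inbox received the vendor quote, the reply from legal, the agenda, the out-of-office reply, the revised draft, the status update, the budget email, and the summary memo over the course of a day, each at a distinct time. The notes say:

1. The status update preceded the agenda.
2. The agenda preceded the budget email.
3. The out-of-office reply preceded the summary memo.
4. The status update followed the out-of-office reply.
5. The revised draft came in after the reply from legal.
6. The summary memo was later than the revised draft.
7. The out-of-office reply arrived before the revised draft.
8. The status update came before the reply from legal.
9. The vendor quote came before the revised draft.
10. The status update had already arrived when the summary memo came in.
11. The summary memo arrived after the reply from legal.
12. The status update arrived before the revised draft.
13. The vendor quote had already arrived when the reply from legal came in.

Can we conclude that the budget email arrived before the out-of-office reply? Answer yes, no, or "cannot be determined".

no

Tracing the constraints gives the out-of-office reply → the status update → the agenda → the budget email, so the out-of-office reply must come before the budget email.
That means the budget email cannot be before the out-of-office reply.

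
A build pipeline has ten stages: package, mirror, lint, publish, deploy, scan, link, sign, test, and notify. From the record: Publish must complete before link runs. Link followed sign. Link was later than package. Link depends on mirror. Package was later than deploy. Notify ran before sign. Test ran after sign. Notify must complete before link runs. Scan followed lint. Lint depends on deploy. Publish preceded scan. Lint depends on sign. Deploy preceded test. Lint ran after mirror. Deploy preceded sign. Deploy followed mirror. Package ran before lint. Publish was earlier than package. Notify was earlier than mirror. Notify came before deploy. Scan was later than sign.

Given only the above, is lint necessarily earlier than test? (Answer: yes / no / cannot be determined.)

No chain of stated constraints runs from lint to test, and none runs from test to lint either.
So the relative order of lint and test is not fixed by the given facts.

cannot be determined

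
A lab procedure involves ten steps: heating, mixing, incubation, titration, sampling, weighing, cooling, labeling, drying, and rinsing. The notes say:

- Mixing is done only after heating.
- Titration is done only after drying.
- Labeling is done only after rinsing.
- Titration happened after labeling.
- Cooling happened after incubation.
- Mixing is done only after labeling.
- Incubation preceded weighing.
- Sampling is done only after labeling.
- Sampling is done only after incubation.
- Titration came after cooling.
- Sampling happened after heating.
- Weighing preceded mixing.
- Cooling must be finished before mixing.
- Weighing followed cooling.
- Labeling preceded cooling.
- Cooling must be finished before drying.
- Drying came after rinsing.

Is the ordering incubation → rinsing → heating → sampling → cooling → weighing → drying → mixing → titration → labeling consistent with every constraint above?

The constraints require labeling before sampling, but in the proposed sequence sampling appears ahead of labeling. That one violation is enough.

no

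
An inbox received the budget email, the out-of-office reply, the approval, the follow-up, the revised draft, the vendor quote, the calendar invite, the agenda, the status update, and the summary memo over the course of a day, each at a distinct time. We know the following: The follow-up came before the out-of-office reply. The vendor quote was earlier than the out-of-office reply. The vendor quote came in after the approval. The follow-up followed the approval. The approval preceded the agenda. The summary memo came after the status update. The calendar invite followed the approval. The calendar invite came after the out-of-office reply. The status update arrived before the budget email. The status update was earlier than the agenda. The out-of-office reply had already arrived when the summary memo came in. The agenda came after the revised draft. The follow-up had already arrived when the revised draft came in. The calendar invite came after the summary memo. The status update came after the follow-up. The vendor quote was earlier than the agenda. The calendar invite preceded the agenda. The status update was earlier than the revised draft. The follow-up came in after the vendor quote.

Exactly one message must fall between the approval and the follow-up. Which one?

Tracing the constraints gives the approval → the vendor quote → the follow-up, so the vendor quote sits after the approval and before the follow-up.
No other message is forced both after the approval and before the follow-up.

the vendor quote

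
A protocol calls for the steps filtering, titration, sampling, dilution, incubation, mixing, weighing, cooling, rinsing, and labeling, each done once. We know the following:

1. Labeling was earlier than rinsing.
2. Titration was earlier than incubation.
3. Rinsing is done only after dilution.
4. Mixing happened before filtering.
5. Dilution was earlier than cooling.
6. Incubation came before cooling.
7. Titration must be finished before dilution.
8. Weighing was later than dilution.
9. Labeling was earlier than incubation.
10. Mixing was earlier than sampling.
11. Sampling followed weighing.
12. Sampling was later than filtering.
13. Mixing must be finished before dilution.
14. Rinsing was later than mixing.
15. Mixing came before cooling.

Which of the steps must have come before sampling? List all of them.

Directly stated before sampling: filtering, mixing, and weighing.
Dilution reaches sampling via dilution → weighing → sampling.
Titration reaches sampling via titration → dilution → weighing → sampling.
No chain forces cooling (or any of the others) ahead of sampling.

dilution, filtering, mixing, titration, weighing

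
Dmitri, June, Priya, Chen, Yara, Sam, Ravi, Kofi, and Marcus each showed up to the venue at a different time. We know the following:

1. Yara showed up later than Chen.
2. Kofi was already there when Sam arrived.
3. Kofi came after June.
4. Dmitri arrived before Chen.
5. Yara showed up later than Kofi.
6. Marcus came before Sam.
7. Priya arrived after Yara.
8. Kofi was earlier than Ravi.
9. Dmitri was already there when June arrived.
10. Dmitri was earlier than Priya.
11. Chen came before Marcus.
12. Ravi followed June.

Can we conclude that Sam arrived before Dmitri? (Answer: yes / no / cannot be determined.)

Tracing the constraints gives Dmitri → June → Kofi → Sam, so Dmitri must come before Sam.
That means Sam cannot be before Dmitri.

no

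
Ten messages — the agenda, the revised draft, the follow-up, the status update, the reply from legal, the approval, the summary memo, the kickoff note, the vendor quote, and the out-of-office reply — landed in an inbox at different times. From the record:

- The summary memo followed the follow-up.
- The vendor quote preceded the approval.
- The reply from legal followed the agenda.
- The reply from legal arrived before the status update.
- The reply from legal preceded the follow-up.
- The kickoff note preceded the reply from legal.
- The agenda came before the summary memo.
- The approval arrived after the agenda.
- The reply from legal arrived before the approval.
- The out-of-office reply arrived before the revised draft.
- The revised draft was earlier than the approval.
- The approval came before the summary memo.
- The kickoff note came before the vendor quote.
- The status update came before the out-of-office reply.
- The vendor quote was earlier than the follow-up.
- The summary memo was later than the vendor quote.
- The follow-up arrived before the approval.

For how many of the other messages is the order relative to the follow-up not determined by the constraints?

Forced before the follow-up: the agenda, the kickoff note, the reply from legal, and the vendor quote; forced after the follow-up: the approval and the summary memo.
That leaves the out-of-office reply, the revised draft, and the status update with no forced order relative to the follow-up — 3.

3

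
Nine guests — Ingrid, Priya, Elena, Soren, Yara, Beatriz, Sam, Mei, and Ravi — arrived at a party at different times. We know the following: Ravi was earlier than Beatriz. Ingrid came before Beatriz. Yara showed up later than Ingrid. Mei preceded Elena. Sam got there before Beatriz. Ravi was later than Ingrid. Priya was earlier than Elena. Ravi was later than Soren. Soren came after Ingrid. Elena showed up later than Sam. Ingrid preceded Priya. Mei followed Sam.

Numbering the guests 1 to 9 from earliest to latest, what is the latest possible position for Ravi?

8

Ravi must come before Beatriz — 1 guest forced after them.
Everything else can be placed before Ravi in some valid order, so Ravi can sit as late as position 9 − 1 = 8.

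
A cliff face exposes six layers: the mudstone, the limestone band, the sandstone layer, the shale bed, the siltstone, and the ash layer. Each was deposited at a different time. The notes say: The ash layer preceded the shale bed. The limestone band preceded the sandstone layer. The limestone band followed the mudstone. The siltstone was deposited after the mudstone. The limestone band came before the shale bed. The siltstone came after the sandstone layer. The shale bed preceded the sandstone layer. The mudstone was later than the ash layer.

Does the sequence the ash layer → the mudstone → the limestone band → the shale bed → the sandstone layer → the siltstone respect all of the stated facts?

yes

Check each stated constraint against the proposed order — e.g. the ash layer is ahead of the shale bed; the mudstone is ahead of the siltstone. Every pair is in the required order; nothing is violated.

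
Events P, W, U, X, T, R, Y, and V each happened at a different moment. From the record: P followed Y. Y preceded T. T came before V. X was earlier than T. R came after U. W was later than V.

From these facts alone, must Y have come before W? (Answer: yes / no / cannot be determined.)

yes

Chain the constraints: Y → T → V → W. Each link is directly stated, so Y comes before W.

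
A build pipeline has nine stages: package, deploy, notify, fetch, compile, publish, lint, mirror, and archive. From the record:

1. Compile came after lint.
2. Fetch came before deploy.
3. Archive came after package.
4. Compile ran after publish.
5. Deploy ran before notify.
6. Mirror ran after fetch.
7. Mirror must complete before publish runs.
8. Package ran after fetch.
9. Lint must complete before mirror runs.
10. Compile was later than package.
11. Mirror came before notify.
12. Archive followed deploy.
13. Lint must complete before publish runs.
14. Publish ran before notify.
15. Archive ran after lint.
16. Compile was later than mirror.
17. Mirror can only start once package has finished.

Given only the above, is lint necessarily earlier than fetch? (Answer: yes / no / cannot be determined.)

No chain of stated constraints runs from lint to fetch, and none runs from fetch to lint either.
So the relative order of lint and fetch is not fixed by the given facts.

cannot be determined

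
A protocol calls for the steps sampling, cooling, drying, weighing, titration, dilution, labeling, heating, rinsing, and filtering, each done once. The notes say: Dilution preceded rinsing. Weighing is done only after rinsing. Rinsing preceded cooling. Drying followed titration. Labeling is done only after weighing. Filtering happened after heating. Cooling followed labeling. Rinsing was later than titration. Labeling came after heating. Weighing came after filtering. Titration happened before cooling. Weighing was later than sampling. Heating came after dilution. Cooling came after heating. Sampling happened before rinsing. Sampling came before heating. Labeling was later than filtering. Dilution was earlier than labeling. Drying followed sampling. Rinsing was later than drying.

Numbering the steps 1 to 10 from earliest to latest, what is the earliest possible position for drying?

Sampling and titration must both come before drying — 2 forced predecessors.
Nothing else is forced ahead of drying, so its earliest slot is position 2 + 1 = 3.

3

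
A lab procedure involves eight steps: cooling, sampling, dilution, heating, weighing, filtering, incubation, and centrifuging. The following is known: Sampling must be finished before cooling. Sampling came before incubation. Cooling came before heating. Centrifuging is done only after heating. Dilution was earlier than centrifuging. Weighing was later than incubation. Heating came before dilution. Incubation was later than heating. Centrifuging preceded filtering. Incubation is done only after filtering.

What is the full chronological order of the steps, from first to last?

sampling, cooling, heating, dilution, centrifuging, filtering, incubation, weighing

The constraints fix every adjacent pair, so only one ordering works:
sampling → cooling → heating → dilution → centrifuging → filtering → incubation → weighing.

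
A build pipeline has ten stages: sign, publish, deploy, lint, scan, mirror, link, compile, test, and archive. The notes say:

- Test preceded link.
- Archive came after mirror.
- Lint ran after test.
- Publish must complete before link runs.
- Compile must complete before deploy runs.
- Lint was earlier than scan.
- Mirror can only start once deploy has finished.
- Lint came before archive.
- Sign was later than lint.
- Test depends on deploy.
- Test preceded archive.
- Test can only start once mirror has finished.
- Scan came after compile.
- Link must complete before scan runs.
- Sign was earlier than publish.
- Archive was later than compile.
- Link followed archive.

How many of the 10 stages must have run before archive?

5

Directly stated before archive: compile, lint, mirror, and test.
Deploy reaches archive via deploy → test → archive.
No chain forces scan (or any of the others) ahead of archive.
That's compile, deploy, lint, mirror, and test — 5 in all.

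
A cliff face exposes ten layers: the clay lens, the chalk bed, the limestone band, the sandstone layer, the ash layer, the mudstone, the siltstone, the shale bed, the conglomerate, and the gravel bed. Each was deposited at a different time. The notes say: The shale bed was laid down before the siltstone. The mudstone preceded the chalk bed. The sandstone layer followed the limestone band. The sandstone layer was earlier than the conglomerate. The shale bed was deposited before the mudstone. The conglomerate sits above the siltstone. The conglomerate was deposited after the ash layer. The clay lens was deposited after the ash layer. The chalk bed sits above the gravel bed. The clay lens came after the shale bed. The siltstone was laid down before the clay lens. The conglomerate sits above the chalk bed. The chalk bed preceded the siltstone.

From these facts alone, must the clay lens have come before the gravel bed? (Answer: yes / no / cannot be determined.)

no

Tracing the constraints gives the gravel bed → the chalk bed → the siltstone → the clay lens, so the gravel bed must come before the clay lens.
That means the clay lens cannot be before the gravel bed.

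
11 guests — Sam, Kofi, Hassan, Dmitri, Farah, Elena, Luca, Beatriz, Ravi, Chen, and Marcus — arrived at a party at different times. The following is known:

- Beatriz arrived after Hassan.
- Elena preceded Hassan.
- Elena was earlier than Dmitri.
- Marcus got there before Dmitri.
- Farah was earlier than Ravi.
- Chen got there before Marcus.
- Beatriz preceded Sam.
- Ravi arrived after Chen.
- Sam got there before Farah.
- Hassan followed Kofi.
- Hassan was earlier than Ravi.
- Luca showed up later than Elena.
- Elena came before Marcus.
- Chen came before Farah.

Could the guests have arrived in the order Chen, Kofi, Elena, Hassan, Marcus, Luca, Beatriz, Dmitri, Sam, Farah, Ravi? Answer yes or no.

Check each stated constraint against the proposed order — e.g. Chen is ahead of Farah; Chen is ahead of Ravi. Every pair is in the required order; nothing is violated.

yes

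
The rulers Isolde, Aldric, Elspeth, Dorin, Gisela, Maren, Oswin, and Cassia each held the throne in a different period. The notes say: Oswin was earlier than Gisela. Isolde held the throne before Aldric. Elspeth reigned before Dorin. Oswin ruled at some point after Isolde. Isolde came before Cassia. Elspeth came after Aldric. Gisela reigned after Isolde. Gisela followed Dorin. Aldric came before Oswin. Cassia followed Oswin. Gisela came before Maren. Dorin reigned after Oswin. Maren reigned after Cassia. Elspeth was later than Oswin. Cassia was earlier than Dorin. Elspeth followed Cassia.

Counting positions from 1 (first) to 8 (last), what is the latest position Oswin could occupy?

Oswin must come before Cassia, Dorin, Elspeth, Gisela, and Maren — 5 rulers forced after them.
Everything else can be placed before Oswin in some valid order, so Oswin can sit as late as position 8 − 5 = 3.

3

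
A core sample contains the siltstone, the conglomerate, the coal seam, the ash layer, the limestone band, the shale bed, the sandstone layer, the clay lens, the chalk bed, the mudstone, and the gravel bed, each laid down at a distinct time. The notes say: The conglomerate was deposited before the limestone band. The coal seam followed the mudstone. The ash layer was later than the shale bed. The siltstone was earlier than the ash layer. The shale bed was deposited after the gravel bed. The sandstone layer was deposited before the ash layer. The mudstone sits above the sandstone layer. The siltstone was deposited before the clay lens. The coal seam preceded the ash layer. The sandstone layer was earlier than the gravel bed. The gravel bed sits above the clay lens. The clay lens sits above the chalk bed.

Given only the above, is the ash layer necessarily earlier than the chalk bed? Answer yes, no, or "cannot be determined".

no

Tracing the constraints gives the chalk bed → the clay lens → the gravel bed → the shale bed → the ash layer, so the chalk bed must come before the ash layer.
That means the ash layer cannot be before the chalk bed.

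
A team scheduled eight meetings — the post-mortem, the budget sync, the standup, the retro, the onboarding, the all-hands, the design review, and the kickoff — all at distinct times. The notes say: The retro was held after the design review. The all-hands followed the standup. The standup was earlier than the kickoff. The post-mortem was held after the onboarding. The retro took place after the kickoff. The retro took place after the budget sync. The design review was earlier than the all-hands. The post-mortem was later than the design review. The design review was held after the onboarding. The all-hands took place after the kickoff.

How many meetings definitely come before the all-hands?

Directly stated before the all-hands: the design review, the kickoff, and the standup.
The onboarding reaches the all-hands via the onboarding → the design review → the all-hands.
That's the design review, the kickoff, the onboarding, and the standup — 4 in all.

4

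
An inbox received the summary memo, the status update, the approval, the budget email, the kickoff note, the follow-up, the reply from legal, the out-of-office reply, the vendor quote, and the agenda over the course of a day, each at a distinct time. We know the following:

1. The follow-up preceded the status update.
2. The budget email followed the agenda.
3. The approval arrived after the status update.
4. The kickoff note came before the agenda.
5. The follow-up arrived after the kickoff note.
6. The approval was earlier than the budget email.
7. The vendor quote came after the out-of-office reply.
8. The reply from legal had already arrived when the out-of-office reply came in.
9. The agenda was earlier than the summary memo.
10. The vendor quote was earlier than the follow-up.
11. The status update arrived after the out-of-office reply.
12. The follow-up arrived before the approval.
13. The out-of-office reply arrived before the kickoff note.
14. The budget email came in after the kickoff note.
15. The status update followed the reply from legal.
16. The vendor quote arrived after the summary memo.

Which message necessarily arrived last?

the budget email

Every other message has a chain of constraints placing it before the budget email, so the budget email is last.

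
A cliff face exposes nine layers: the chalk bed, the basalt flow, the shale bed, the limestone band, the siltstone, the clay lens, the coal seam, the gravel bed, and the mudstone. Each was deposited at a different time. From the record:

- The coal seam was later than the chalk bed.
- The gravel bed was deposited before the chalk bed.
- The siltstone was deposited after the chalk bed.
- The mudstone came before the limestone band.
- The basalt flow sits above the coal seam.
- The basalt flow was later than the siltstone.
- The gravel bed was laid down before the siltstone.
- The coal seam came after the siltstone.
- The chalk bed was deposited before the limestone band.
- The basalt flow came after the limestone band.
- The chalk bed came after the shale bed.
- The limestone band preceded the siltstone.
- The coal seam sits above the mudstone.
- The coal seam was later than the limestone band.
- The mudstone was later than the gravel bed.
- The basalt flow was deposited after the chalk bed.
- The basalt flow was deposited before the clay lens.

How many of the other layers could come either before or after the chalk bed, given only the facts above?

Forced before the chalk bed: the gravel bed and the shale bed; forced after the chalk bed: the basalt flow, the clay lens, the coal seam, the limestone band, and the siltstone.
That leaves the mudstone with no forced order relative to the chalk bed — 1.

1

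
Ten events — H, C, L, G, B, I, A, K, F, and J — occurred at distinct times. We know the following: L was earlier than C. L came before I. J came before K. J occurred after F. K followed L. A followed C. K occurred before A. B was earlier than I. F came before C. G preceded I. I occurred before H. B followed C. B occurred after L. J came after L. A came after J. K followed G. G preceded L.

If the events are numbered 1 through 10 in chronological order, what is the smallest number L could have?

2

G must come before L — 1 forced predecessor.
Nothing else is forced ahead of L, so its earliest slot is position 1 + 1 = 2.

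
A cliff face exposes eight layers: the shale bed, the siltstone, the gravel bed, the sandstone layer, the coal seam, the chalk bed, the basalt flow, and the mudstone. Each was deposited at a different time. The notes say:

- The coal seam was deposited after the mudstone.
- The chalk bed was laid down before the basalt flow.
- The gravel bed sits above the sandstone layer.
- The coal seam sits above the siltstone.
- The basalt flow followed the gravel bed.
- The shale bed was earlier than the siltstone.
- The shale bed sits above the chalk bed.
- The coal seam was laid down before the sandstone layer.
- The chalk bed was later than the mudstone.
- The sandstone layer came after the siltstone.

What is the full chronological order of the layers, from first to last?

the mudstone, the chalk bed, the shale bed, the siltstone, the coal seam, the sandstone layer, the gravel bed, the basalt flow

The constraints fix every adjacent pair, so only one ordering works:
the mudstone → the chalk bed → the shale bed → the siltstone → the coal seam → the sandstone layer → the gravel bed → the basalt flow.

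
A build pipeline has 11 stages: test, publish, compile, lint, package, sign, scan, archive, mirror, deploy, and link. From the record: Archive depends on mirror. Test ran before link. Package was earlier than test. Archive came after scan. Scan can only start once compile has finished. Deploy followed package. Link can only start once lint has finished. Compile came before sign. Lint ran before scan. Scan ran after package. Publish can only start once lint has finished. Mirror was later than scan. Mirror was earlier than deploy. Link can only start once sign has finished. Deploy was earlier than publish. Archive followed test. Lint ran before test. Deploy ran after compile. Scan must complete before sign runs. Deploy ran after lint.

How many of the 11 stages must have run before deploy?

5

Directly stated before deploy: compile, lint, mirror, and package.
Scan reaches deploy via scan → mirror → deploy.
No chain forces publish (or any of the others) ahead of deploy.
That's compile, lint, mirror, package, and scan — 5 in all.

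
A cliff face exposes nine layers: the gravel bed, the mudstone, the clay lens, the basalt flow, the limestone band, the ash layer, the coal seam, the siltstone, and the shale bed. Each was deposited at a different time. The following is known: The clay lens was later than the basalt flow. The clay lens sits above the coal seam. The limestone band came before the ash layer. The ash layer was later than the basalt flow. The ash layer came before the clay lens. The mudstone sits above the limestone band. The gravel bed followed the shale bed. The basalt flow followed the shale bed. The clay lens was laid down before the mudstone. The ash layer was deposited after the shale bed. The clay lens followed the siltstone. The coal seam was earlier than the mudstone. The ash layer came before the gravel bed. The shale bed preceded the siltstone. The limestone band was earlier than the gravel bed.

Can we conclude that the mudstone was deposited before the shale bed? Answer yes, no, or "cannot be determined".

no

Tracing the constraints gives the shale bed → the siltstone → the clay lens → the mudstone, so the shale bed must come before the mudstone.
That means the mudstone cannot be before the shale bed.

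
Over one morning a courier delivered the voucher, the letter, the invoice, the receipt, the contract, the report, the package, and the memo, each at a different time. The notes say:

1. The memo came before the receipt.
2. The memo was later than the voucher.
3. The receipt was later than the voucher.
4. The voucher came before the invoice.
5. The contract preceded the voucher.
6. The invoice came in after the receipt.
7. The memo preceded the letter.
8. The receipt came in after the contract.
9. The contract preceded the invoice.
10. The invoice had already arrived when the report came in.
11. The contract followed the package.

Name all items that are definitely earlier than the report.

the contract, the invoice, the memo, the package, the receipt, the voucher

Directly stated before the report: the invoice.
The contract reaches the report via the contract → the invoice → the report.
The memo reaches the report via the memo → the receipt → the invoice → the report.
The package reaches the report via the package → the contract → the invoice → the report.
Likewise the receipt and the voucher each reach the report by chaining the stated constraints.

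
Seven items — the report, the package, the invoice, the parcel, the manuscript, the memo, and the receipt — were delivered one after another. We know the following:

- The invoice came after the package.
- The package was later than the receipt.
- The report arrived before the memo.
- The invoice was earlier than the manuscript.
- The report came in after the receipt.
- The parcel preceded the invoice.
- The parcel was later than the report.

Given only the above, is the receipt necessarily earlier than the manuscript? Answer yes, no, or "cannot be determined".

yes

Chain the constraints: the receipt → the package → the invoice → the manuscript. Each link is directly stated, so the receipt comes before the manuscript.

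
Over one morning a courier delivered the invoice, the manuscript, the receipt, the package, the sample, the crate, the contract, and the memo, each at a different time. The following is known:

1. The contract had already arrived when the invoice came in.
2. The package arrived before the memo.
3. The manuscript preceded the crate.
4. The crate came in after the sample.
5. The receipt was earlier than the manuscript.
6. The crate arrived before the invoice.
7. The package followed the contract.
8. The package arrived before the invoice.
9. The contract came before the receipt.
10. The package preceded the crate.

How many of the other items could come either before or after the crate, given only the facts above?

1

Forced before the crate: the contract, the manuscript, the package, the receipt, and the sample; forced after the crate: the invoice.
That leaves the memo with no forced order relative to the crate — 1.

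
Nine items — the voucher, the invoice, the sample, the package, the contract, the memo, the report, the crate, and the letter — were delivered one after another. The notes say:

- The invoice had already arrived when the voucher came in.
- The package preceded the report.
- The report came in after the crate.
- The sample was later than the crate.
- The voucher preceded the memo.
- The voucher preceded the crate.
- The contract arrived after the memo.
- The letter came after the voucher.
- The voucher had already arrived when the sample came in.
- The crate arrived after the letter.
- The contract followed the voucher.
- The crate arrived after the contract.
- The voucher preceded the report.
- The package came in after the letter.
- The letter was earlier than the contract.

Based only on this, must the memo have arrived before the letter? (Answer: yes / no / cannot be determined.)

cannot be determined

No chain of stated constraints runs from the memo to the letter, and none runs from the letter to the memo either.
So the relative order of the memo and the letter is not fixed by the given facts.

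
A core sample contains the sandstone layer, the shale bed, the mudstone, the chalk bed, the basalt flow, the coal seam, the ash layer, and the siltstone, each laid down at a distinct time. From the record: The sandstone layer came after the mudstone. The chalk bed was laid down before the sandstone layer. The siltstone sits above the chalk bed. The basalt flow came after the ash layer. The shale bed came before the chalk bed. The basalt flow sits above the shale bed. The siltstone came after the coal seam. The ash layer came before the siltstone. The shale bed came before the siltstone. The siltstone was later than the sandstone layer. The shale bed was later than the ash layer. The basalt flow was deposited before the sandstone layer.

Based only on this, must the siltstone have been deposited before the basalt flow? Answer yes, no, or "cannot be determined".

Tracing the constraints gives the basalt flow → the sandstone layer → the siltstone, so the basalt flow must come before the siltstone.
That means the siltstone cannot be before the basalt flow.

no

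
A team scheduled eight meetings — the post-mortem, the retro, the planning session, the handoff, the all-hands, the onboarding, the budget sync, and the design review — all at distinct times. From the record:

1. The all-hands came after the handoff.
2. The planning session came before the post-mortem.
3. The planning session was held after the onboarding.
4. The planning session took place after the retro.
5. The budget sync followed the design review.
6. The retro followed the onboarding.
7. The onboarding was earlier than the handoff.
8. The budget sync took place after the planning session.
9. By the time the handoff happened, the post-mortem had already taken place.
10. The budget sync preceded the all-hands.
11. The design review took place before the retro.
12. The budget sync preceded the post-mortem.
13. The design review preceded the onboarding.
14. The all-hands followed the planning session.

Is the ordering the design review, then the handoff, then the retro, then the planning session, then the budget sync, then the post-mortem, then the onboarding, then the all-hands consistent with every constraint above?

The constraints require the onboarding before the retro, but in the proposed sequence the retro appears ahead of the onboarding. That one violation is enough.

no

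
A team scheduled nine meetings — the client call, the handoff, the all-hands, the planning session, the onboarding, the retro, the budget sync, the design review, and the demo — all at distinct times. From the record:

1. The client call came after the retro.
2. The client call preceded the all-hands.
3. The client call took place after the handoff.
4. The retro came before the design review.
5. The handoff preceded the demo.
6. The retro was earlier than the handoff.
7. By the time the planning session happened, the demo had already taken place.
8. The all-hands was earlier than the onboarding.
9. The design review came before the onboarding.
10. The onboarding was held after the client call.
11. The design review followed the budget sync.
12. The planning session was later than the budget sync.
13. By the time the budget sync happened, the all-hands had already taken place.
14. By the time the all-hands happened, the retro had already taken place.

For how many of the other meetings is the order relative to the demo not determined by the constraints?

Forced before the demo: the handoff and the retro; forced after the demo: the planning session.
That leaves the all-hands, the budget sync, the client call, the design review, and the onboarding with no forced order relative to the demo — 5.

5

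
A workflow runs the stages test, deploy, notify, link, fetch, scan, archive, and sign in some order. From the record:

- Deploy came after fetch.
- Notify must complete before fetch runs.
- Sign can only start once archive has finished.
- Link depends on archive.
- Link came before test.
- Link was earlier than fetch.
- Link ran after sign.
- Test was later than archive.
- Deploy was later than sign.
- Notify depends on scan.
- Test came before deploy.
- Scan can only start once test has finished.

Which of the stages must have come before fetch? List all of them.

archive, link, notify, scan, sign, test

Directly stated before fetch: link and notify.
Archive reaches fetch via archive → link → fetch.
Scan reaches fetch via scan → notify → fetch.
Sign reaches fetch via sign → link → fetch.
Likewise test reaches fetch by chaining the stated constraints.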